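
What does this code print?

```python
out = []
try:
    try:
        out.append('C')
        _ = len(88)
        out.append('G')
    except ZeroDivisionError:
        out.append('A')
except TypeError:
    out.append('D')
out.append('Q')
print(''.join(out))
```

Execution trace: 'C' (try body) → 'D' (outer except TypeError) → 'Q' (after the try/except). Output: CDQ

Answer: CDQ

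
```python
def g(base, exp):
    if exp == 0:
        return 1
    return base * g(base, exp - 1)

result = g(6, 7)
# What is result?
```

g(6, 7) = 6 * 6 * 6 * 6 * 6 * 6 * 6 = 279936

Answer: 279936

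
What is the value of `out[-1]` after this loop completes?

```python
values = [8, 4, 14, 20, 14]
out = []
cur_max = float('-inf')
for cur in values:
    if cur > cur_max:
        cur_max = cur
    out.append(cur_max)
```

Running max ends at 20
`out` takes the values: [] → [8] → [8, 8] → [8, 8, 14] → [8, 8, 14, 20] → [8, 8, 14, 20, 20]
So `out[-1]` = 20

Answer: 20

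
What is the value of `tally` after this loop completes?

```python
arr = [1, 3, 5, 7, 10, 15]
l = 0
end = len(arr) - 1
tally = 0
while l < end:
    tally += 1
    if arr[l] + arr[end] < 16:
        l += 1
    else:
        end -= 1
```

Steps to find pair summing to 16
`tally` takes the values: 0 → 1 → 2 → 3 → 4 → 5

Answer: 5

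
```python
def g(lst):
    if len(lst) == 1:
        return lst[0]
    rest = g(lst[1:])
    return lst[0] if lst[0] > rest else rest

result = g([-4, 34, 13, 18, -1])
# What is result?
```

Recursive max over [-4, 34, 13, 18, -1] = 34

Answer: 34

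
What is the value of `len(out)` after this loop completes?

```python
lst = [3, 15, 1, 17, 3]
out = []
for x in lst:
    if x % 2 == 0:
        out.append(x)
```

Count even numbers in [3, 15, 1, 17, 3]
`out` takes the values: []
So `len(out)` = 0

Answer: 0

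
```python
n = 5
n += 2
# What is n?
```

Trace:
`n = 5` → n = 5
`n += 2` → n = 7
So n = 7

Answer: 7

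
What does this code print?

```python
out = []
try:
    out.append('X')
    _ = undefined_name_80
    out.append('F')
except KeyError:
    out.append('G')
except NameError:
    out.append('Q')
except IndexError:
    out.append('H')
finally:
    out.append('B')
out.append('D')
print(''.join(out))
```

Execution trace: 'X' (try body) → 'Q' (except NameError) → 'B' (finally) → 'D' (after the try/except). Output: XQBD

Answer: XQBD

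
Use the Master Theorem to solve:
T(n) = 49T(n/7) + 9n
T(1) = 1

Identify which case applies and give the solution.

a=49, b=7, f(n)=9n. log_7(49) = 2. Since c=1 < 2, Case 1 applies: T(n) = Θ(n^log_b(a)) = O(n^2).

Answer: O(n^2) - Case 1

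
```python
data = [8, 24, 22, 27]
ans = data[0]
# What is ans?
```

Trace:
`data = [8, 24, 22, 27]` → data = [8, 24, 22, 27]
`ans = data[0]` → ans = 8
So ans = 8

Answer: 8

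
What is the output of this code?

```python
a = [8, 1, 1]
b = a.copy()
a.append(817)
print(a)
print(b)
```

Key concept: list.copy() creates independent copy.
Step by step:
`a = [8, 1, 1]` → a = [8, 1, 1]
`b = a.copy()` → b = [8, 1, 1]
`a.append(817)` → a = [8, 1, 1, 817]
`print(a)` → prints [8, 1, 1, 817]
`print(b)` → prints [8, 1, 1]

Answer:
[8, 1, 1, 817]
[8, 1, 1]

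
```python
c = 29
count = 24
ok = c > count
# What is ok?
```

Trace:
`c = 29` → c = 29
`count = 24` → count = 24
`ok = c > count` → ok = True
So ok = True

Answer: True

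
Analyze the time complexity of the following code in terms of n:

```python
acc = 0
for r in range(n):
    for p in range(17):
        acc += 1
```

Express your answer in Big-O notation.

Each loop level contributes: n × 1. Multiplying the contributions gives O(n).

Answer: O(n)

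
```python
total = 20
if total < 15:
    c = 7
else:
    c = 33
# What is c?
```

Trace:
`total = 20` → total = 20
`if total < 15: ...` → total < 15 is False, take else branch → c = 33
So c = 33

Answer: 33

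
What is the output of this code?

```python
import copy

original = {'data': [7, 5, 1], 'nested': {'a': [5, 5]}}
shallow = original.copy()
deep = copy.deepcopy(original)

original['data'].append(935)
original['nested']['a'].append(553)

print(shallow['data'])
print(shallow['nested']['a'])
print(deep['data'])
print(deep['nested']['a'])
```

Key concept: comparing shallow vs deep copy.
Step by step:
`original = {'data': [7, 5, 1], 'nested': {'a': [5, 5]}}` → original = {'data': [7, 5, 1], 'nested': {'a': [5, 5]}}
`shallow = original.copy()` → shallow = {'data': [7, 5, 1], 'nested': {'a': [5, 5]}}
`deep = copy.deepcopy(original)` → deep = {'data': [7, 5, 1], 'nested': {'a': [5, 5]}}
`original['data'].append(935)` → original = {'data': [7, 5, 1, 935], 'nested': {'a': [5, 5]}}; shallow = {'data': [7, 5, 1, 935], 'nested': {'a': [5, 5]}}
`original['nested']['a'].append(553)` → original = {'data': [7, 5, 1, 935], 'nested': {'a': [5, 5, 553]}}; shallow = {'data': [7, 5, 1, 935], 'nested': {'a': [5, 5, 553]}}
`print(shallow['data'])` → prints [7, 5, 1, 935]
`print(shallow['nested']['a'])` → prints [5, 5, 553]
`print(deep['data'])` → prints [7, 5, 1]
`print(deep['nested']['a'])` → prints [5, 5]

Answer:
[7, 5, 1, 935]
[5, 5, 553]
[7, 5, 1]
[5, 5]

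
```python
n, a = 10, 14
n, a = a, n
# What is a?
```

Trace:
`n, a = 10, 14` → n = 10; a = 14
`n, a = a, n` → n = 14; a = 10
So a = 10

Answer: 10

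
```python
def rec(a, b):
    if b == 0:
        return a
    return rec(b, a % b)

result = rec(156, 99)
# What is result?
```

rec(156, 99) -> rec(99, 57) -> rec(57, 42) -> rec(42, 15) -> rec(15, 12) -> rec(12, 3) -> rec(3, 0) -> 3

Answer: 3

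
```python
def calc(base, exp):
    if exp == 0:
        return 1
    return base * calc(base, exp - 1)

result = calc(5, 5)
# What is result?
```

calc(5, 5) = 5 * 5 * 5 * 5 * 5 = 3125

Answer: 3125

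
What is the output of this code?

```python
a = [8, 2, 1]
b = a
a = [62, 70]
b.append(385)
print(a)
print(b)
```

Key concept: rebinding vs mutation: a is rebound to a new list, b still points at the original.
Step by step:
`a = [8, 2, 1]` → a = [8, 2, 1]
`b = a` → b = [8, 2, 1] (same object as a)
`a = [62, 70]` → a = [62, 70]
`b.append(385)` → b = [8, 2, 1, 385]
`print(a)` → prints [62, 70]
`print(b)` → prints [8, 2, 1, 385]

Answer:
[62, 70]
[8, 2, 1, 385]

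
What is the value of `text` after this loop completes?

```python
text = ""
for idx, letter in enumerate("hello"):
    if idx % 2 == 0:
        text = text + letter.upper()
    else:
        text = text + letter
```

Uppercase even positions in 'hello'
`text` takes the values: "" → "H" → "He" → "HeL" → "HeLl" → "HeLlO"

Answer: "HeLlO"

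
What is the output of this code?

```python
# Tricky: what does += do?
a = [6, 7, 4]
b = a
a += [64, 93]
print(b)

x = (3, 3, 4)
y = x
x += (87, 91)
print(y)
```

Key concept: += behavior differs for mutable vs immutable.
Step by step:
`a = [6, 7, 4]` → a = [6, 7, 4]
`b = a` → b = [6, 7, 4] (same object as a)
`a += [64, 93]` → a = [6, 7, 4, 64, 93] (same object as b); b = [6, 7, 4, 64, 93] (same object as a)
`print(b)` → prints [6, 7, 4, 64, 93]
`x = (3, 3, 4)` → x = (3, 3, 4)
`y = x` → y = (3, 3, 4)
`x += (87, 91)` → x = (3, 3, 4, 87, 91)
`print(y)` → prints (3, 3, 4)

Answer:
[6, 7, 4, 64, 93]
(3, 3, 4)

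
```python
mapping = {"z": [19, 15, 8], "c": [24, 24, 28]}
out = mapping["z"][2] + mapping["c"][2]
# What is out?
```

Trace:
`mapping = {"z": [19, 15, 8], "c": [24, 24, 28]}` → mapping = {'z': [19, 15, 8], 'c': [24, 24, 28]}
`out = mapping["z"][2] + mapping["c"][2]` → out = 36
So out = 36

Answer: 36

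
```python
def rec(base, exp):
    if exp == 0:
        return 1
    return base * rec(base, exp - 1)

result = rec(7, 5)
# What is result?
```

rec(7, 5) = 7 * 7 * 7 * 7 * 7 = 16807

Answer: 16807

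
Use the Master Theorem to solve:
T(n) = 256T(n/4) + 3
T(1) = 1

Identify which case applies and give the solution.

a=256, b=4, f(n)=3. log_4(256) = 4. Since c=0 < 4, Case 1 applies: T(n) = Θ(n^log_b(a)) = O(n^4).

Answer: O(n^4) - Case 1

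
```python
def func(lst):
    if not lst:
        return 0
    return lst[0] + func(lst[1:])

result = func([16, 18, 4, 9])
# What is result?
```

16 + 18 + 4 + 9 + 0 = 47

Answer: 47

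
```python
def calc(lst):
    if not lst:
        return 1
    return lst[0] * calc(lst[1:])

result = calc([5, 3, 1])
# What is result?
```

Product over [5, 3, 1] = 5 * 3 * 1 = 15

Answer: 15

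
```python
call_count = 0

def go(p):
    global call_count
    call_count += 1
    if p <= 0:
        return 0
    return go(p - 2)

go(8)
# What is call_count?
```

Linear recursion stepping by 2: 5 calls from p=8 down to ≤0.

Answer: 5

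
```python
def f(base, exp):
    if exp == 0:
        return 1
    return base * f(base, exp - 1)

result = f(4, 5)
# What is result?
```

f(4, 5) = 4 * 4 * 4 * 4 * 4 = 1024

Answer: 1024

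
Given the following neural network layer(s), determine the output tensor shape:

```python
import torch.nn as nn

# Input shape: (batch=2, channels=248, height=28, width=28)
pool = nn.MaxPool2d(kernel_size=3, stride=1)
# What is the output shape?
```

Input: (2, 248, 28, 28) -> Output: (2, 248, 26, 26)

Answer: (2, 248, 26, 26)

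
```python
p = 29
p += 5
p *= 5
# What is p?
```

Trace:
`p = 29` → p = 29
`p += 5` → p = 34
`p *= 5` → p = 170
So p = 170

Answer: 170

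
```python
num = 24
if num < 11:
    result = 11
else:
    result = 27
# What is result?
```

Trace:
`num = 24` → num = 24
`if num < 11: ...` → num < 11 is False, take else branch → result = 27
So result = 27

Answer: 27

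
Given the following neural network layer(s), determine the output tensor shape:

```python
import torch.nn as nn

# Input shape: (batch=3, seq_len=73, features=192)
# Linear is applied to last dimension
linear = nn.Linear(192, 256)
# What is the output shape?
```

Input: (3, 73, 192) -> Output: (3, 73, 256)

Answer: (3, 73, 256)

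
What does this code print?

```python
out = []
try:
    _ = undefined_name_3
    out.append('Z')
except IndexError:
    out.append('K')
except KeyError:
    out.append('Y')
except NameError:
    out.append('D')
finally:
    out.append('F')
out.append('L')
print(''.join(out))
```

Execution trace: 'D' (except NameError) → 'F' (finally) → 'L' (after the try/except). Output: DFL

Answer: DFL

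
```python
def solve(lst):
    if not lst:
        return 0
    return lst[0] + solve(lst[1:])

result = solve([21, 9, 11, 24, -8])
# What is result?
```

21 + 9 + 11 + 24 + (-8) + 0 = 57

Answer: 57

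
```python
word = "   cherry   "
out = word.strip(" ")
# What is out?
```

Trace:
`word = "   cherry   "` → word = '   cherry   '
`out = word.strip(" ")` → out = 'cherry'
So out = 'cherry'

Answer: 'cherry'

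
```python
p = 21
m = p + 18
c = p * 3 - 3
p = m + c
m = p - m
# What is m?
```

Trace:
`p = 21` → p = 21
`m = p + 18` → m = 39
`c = p * 3 - 3` → c = 60
`p = m + c` → p = 99
`m = p - m` → m = 60
So m = 60

Answer: 60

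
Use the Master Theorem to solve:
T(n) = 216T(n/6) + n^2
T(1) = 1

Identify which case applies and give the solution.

a=216, b=6, f(n)=n^2. log_6(216) = 3. Since c=2 < 3, Case 1 applies: T(n) = Θ(n^log_b(a)) = O(n^3).

Answer: O(n^3) - Case 1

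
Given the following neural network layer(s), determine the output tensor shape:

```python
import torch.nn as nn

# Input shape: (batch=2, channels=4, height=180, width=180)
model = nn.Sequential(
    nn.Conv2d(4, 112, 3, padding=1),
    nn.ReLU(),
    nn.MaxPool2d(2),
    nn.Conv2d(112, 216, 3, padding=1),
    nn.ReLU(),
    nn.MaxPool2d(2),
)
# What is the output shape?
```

Input: (2, 4, 180, 180) -> after first Conv2d: (2, 112, 180, 180) -> after first MaxPool2d: (2, 112, 90, 90) -> after second Conv2d: (2, 216, 90, 90) -> Output: (2, 216, 45, 45)

Answer: (2, 216, 45, 45)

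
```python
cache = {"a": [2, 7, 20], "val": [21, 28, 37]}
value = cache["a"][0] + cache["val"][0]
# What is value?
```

Trace:
`cache = {"a": [2, 7, 20], "val": [21, 28, 37]}` → cache = {'a': [2, 7, 20], 'val': [21, 28, 37]}
`value = cache["a"][0] + cache["val"][0]` → value = 23
So value = 23

Answer: 23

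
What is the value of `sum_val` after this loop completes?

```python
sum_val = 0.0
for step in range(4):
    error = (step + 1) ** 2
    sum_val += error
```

Sum of squared losses 1² + 2² + ... + 4²
`sum_val` takes the values: 0.0 → 1.0 → 5.0 → 14.0 → 30.0

Answer: 30.0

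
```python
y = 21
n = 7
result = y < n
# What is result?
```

Trace:
`y = 21` → y = 21
`n = 7` → n = 7
`result = y < n` → result = False
So result = False

Answer: False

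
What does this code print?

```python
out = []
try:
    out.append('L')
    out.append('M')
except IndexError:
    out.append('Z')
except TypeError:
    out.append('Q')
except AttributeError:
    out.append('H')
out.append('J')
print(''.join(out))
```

Execution trace: 'L' (try body) → 'M' (try body, no exception) → 'J' (after the try/except). Output: LMJ

Answer: LMJ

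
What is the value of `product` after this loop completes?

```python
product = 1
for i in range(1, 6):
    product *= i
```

5! = 120
`product` takes the values: 1 → 2 → 6 → 24 → 120

Answer: 120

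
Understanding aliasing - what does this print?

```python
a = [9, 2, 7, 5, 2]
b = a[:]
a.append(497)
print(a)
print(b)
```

Key concept: slice [:] creates copy.
Step by step:
`a = [9, 2, 7, 5, 2]` → a = [9, 2, 7, 5, 2]
`b = a[:]` → b = [9, 2, 7, 5, 2]
`a.append(497)` → a = [9, 2, 7, 5, 2, 497]
`print(a)` → prints [9, 2, 7, 5, 2, 497]
`print(b)` → prints [9, 2, 7, 5, 2]

Answer:
[9, 2, 7, 5, 2, 497]
[9, 2, 7, 5, 2]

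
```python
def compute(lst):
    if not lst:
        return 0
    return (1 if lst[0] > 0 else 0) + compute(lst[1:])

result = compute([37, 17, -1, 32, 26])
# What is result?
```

Count of positive elements in [37, 17, -1, 32, 26] = 4

Answer: 4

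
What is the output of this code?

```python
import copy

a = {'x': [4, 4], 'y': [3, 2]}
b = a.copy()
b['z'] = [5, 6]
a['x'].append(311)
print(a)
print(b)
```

Key concept: shallow copy of dict with mutable values.
Step by step:
`a = {'x': [4, 4], 'y': [3, 2]}` → a = {'x': [4, 4], 'y': [3, 2]}
`b = a.copy()` → b = {'x': [4, 4], 'y': [3, 2]}
`b['z'] = [5, 6]` → b = {'x': [4, 4], 'y': [3, 2], 'z': [5, 6]}
`a['x'].append(311)` → a = {'x': [4, 4, 311], 'y': [3, 2]}; b = {'x': [4, 4, 311], 'y': [3, 2], 'z': [5, 6]}
`print(a)` → prints {'x': [4, 4, 311], 'y': [3, 2]}
`print(b)` → prints {'x': [4, 4, 311], 'y': [3, 2], 'z': [5, 6]}

Answer:
{'x': [4, 4, 311], 'y': [3, 2]}
{'x': [4, 4, 311], 'y': [3, 2], 'z': [5, 6]}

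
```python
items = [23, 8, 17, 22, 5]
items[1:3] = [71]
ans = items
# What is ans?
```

Trace:
`items = [23, 8, 17, 22, 5]` → items = [23, 8, 17, 22, 5]
`items[1:3] = [71]` → items = [23, 71, 22, 5]
`ans = items` → ans = [23, 71, 22, 5]
So ans = [23, 71, 22, 5]

Answer: [23, 71, 22, 5]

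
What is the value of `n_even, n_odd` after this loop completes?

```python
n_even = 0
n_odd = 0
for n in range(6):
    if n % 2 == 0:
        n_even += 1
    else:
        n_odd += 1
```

Count evens and odds in range(6)
`n_even, n_odd` takes the values: (0, 0) → (1, 0) → (1, 1) → (2, 1) → (2, 2) → (3, 2) → (3, 3)

Answer: 3, 3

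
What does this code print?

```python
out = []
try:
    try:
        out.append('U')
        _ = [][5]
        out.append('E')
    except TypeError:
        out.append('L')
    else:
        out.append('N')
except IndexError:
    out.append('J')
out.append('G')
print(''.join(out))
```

Execution trace: 'U' (try body) → 'J' (outer except IndexError) → 'G' (after the try/except). Output: UJG

Answer: UJG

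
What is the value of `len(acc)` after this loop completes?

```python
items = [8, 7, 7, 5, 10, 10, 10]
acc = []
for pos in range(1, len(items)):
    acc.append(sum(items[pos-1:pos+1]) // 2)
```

Number of 2-element averages
`acc` takes the values: [] → [7] → [7, 7] → [7, 7, 6] → [7, 7, 6, 7] → [7, 7, 6, 7, 10] → [7, 7, 6, 7, 10, 10]
So `len(acc)` = 6

Answer: 6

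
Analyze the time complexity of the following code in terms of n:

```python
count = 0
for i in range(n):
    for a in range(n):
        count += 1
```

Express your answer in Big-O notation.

Each loop level contributes: n × n. Multiplying the contributions gives O(n^2).

Answer: O(n^2)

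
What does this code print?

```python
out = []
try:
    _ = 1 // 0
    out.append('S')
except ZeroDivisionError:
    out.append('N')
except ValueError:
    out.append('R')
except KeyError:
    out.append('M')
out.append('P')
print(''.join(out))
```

Execution trace: 'N' (except ZeroDivisionError) → 'P' (after the try/except). Output: NP

Answer: NP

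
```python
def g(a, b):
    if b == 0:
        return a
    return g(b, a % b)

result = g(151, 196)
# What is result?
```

g(151, 196) -> g(196, 151) -> g(151, 45) -> g(45, 16) -> g(16, 13) -> g(13, 3) -> g(3, 1) -> g(1, 0) -> 1

Answer: 1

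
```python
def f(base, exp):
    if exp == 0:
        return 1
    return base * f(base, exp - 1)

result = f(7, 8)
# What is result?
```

f(7, 8) = 7 * 7 * 7 * 7 * 7 * 7 * 7 * 7 = 5764801

Answer: 5764801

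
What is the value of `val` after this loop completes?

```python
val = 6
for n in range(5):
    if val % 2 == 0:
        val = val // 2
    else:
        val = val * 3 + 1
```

Collatz-style transformation from 6
`val` takes the values: 6 → 3 → 10 → 5 → 16 → 8

Answer: 8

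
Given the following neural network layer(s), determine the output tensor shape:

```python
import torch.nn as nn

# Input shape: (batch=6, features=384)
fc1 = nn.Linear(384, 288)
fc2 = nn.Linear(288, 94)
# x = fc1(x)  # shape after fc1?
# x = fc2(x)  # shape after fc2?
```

Input: (6, 384) -> after fc1: (6, 288) -> Output: (6, 94)

Answer: (6, 94)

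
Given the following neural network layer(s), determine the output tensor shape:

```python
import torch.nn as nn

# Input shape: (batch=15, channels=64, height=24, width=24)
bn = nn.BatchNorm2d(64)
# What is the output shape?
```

Input: (15, 64, 24, 24) -> Output: (15, 64, 24, 24)

Answer: (15, 64, 24, 24)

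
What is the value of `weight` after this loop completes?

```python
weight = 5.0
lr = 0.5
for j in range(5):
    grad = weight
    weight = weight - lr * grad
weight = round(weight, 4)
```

Gradient descent: w = 5.0 * (1 - 0.5)^5
`weight` takes the values: 5.0 → 2.5 → 1.25 → 0.625 → 0.3125 → 0.15625 → 0.1562

Answer: 0.1562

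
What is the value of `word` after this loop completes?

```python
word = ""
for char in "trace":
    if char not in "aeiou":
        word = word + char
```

Remove vowels from 'trace'
`word` takes the values: "" → "t" → "tr" → "trc"

Answer: "trc"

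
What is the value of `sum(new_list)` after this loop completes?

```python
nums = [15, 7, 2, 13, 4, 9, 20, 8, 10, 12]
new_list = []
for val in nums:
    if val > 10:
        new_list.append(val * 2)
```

Sum of doubled values > 10
`new_list` takes the values: [] → [30] → [30, 26] → [30, 26, 40] → [30, 26, 40, 24]
So `sum(new_list)` = 120

Answer: 120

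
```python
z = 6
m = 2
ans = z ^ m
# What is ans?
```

Trace:
`z = 6` → z = 6
`m = 2` → m = 2
`ans = z ^ m` → ans = 4
So ans = 4

Answer: 4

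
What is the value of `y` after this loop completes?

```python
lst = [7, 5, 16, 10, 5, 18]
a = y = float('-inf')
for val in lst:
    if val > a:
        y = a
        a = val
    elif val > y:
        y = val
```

Second largest (with repeats) in [7, 5, 16, 10, 5, 18]
`y` takes the values: -inf → 5 → 7 → 10 → 16

Answer: 16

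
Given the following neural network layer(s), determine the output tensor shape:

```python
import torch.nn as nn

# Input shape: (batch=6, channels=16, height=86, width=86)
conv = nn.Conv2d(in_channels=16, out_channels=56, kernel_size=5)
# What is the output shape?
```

Input: (6, 16, 86, 86) -> Output: (6, 56, 82, 82)

Answer: (6, 56, 82, 82)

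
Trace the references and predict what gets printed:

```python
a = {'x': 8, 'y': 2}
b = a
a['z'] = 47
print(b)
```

Key concept: dict aliasing.
Step by step:
`a = {'x': 8, 'y': 2}` → a = {'x': 8, 'y': 2}
`b = a` → b = {'x': 8, 'y': 2} (same object as a)
`a['z'] = 47` → a = {'x': 8, 'y': 2, 'z': 47} (same object as b); b = {'x': 8, 'y': 2, 'z': 47} (same object as a)
`print(b)` → prints {'x': 8, 'y': 2, 'z': 47}

Answer: {'x': 8, 'y': 2, 'z': 47}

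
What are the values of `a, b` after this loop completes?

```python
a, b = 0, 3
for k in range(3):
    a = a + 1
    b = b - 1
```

a goes 0→3, b goes 3→0
`a, b` takes the values: (0, 3) → (1, 3) → (1, 2) → (2, 2) → (2, 1) → (3, 1) → (3, 0)

Answer: 3, 0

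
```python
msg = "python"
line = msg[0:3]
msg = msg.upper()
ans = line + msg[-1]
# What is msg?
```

Trace:
`msg = "python"` → msg = 'python'
`line = msg[0:3]` → line = 'pyt'
`msg = msg.upper()` → msg = 'PYTHON'
`ans = line + msg[-1]` → ans = 'pytN'
So msg = 'PYTHON'

Answer: 'PYTHON'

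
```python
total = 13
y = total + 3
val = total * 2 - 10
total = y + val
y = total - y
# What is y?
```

Trace:
`total = 13` → total = 13
`y = total + 3` → y = 16
`val = total * 2 - 10` → val = 16
`total = y + val` → total = 32
`y = total - y` → y = 16
So y = 16

Answer: 16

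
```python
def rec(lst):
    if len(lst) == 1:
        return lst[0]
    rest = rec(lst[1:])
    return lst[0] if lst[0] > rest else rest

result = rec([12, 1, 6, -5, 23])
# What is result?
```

Recursive max over [12, 1, 6, -5, 23] = 23

Answer: 23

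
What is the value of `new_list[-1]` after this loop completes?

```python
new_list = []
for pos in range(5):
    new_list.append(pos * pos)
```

Last element of squares 0 to 4
`new_list` takes the values: [] → [0] → [0, 1] → [0, 1, 4] → [0, 1, 4, 9] → [0, 1, 4, 9, 16]
So `new_list[-1]` = 16

Answer: 16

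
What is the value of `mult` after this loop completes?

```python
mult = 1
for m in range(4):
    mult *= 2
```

2^4 = 16
`mult` takes the values: 1 → 2 → 4 → 8 → 16

Answer: 16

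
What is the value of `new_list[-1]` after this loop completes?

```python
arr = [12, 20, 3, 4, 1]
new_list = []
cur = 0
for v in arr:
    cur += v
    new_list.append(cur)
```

Cumulative sum ends at 40
`new_list` takes the values: [] → [12] → [12, 32] → [12, 32, 35] → [12, 32, 35, 39] → [12, 32, 35, 39, 40]
So `new_list[-1]` = 40

Answer: 40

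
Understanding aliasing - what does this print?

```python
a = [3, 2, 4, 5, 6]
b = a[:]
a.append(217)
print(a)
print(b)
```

Key concept: slice [:] creates copy.
Step by step:
`a = [3, 2, 4, 5, 6]` → a = [3, 2, 4, 5, 6]
`b = a[:]` → b = [3, 2, 4, 5, 6]
`a.append(217)` → a = [3, 2, 4, 5, 6, 217]
`print(a)` → prints [3, 2, 4, 5, 6, 217]
`print(b)` → prints [3, 2, 4, 5, 6]

Answer:
[3, 2, 4, 5, 6, 217]
[3, 2, 4, 5, 6]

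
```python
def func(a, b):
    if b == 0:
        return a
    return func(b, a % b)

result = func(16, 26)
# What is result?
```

func(16, 26) -> func(26, 16) -> func(16, 10) -> func(10, 6) -> func(6, 4) -> func(4, 2) -> func(2, 0) -> 2

Answer: 2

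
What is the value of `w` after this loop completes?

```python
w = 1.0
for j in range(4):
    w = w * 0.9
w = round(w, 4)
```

Exponential decay: 1.0 * 0.9^4
`w` takes the values: 1.0 → 0.9 → 0.81 → 0.729 → 0.6561

Answer: 0.6561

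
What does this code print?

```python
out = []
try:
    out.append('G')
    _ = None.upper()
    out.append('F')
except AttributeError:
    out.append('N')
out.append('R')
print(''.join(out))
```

Execution trace: 'G' (try body) → 'N' (except AttributeError) → 'R' (after the try/except). Output: GNR

Answer: GNR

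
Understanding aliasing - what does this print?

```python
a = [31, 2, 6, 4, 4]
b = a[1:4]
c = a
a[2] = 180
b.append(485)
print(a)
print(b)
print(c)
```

Key concept: slice vs alias.
Step by step:
`a = [31, 2, 6, 4, 4]` → a = [31, 2, 6, 4, 4]
`b = a[1:4]` → b = [2, 6, 4]
`c = a` → c = [31, 2, 6, 4, 4] (same object as a)
`a[2] = 180` → a = [31, 2, 180, 4, 4] (same object as c); c = [31, 2, 180, 4, 4] (same object as a)
`b.append(485)` → b = [2, 6, 4, 485]
`print(a)` → prints [31, 2, 180, 4, 4]
`print(b)` → prints [2, 6, 4, 485]
`print(c)` → prints [31, 2, 180, 4, 4]

Answer:
[31, 2, 180, 4, 4]
[2, 6, 4, 485]
[31, 2, 180, 4, 4]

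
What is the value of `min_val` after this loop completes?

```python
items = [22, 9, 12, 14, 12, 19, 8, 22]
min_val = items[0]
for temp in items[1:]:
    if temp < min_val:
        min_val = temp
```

Minimum of [22, 9, 12, 14, 12, 19, 8, 22]
`min_val` takes the values: 22 → 9 → 8

Answer: 8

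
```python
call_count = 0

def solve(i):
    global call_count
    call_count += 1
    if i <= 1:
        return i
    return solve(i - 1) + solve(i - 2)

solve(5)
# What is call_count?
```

Calls(i) = 1 + Calls(i-1) + Calls(i-2); Calls(0)=Calls(1)=1. For i=5 this gives 15.

Answer: 15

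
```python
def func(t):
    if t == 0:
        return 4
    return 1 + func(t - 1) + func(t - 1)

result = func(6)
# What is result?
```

func(t) = 1 + 2·func(t-1), func(0)=4. Closed form: (4+1)·2^6 - 1 = 319.

Answer: 319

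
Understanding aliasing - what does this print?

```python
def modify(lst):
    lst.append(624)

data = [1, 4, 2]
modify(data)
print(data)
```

Key concept: function modifies passed list.
Step by step:
`data = [1, 4, 2]` → data = [1, 4, 2]
`modify(data)` → data = [1, 4, 2, 624]
`print(data)` → prints [1, 4, 2, 624]

Answer: [1, 4, 2, 624]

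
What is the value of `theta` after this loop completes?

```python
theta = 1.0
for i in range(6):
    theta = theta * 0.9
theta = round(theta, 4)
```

Exponential decay: 1.0 * 0.9^6
`theta` takes the values: 1.0 → 0.9 → 0.81 → 0.729 → 0.6561 → 0.59049 → 0.531441 → 0.5314

Answer: 0.5314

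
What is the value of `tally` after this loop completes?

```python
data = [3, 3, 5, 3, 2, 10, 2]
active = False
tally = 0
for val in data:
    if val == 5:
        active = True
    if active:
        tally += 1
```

Count elements after first 5 in [3, 3, 5, 3, 2, 10, 2]
`tally` takes the values: 0 → 1 → 2 → 3 → 4 → 5

Answer: 5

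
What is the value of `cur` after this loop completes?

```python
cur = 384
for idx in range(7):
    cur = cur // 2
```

Halve 7 times: 384 // 2^7 = 3
`cur` takes the values: 384 → 192 → 96 → 48 → 24 → 12 → 6 → 3

Answer: 3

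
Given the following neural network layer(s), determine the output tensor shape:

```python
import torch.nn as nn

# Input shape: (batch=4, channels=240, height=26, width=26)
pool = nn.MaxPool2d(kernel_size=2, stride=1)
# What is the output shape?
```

Input: (4, 240, 26, 26) -> Output: (4, 240, 25, 25)

Answer: (4, 240, 25, 25)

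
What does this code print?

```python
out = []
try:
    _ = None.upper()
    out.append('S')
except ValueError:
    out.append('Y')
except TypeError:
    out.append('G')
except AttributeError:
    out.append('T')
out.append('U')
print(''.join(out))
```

Execution trace: 'T' (except AttributeError) → 'U' (after the try/except). Output: TU

Answer: TU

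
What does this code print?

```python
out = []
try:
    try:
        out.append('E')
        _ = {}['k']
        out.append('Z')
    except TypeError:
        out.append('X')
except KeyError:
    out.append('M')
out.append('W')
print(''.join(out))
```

Execution trace: 'E' (try body) → 'M' (outer except KeyError) → 'W' (after the try/except). Output: EMW

Answer: EMW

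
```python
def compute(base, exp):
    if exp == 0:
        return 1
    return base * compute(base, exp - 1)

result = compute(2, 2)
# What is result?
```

compute(2, 2) = 2 * 2 = 4

Answer: 4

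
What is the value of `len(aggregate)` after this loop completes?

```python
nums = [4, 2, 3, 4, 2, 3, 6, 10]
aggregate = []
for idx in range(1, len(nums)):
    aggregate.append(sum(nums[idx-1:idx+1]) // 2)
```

Number of 2-element averages
`aggregate` takes the values: [] → [3] → [3, 2] → [3, 2, 3] → [3, 2, 3, 3] → [3, 2, 3, 3, 2] → [3, 2, 3, 3, 2, 4] → [3, 2, 3, 3, 2, 4, 8]
So `len(aggregate)` = 7

Answer: 7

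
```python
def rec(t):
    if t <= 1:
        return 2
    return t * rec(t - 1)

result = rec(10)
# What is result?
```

rec(10) = 10 * 9 * 8 * 7 * 6 * 5 * 4 * 3 * 2 * 2 = 7257600

Answer: 7257600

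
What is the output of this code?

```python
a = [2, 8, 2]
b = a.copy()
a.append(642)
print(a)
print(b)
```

Key concept: list.copy() creates independent copy.
Step by step:
`a = [2, 8, 2]` → a = [2, 8, 2]
`b = a.copy()` → b = [2, 8, 2]
`a.append(642)` → a = [2, 8, 2, 642]
`print(a)` → prints [2, 8, 2, 642]
`print(b)` → prints [2, 8, 2]

Answer:
[2, 8, 2, 642]
[2, 8, 2]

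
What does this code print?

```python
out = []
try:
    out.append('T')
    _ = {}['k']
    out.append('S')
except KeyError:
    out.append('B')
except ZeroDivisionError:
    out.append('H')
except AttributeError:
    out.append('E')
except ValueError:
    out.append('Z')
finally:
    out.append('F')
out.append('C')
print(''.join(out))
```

Execution trace: 'T' (try body) → 'B' (except KeyError) → 'F' (finally) → 'C' (after the try/except). Output: TBFC

Answer: TBFC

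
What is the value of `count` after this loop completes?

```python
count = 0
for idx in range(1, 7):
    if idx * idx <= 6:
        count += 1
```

Count numbers where idx² ≤ 6
`count` takes the values: 0 → 1 → 2

Answer: 2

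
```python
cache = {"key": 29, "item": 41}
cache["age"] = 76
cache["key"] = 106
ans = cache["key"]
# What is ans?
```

Trace:
`cache = {"key": 29, "item": 41}` → cache = {'key': 29, 'item': 41}
`cache["age"] = 76` → cache = {'key': 29, 'item': 41, 'age': 76}
`cache["key"] = 106` → cache = {'key': 106, 'item': 41, 'age': 76}
`ans = cache["key"]` → ans = 106
So ans = 106

Answer: 106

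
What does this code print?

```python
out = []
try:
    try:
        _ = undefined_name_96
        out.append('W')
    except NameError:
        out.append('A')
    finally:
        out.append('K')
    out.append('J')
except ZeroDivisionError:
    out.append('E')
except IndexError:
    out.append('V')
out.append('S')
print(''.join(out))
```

Execution trace: 'A' (inner except NameError) → 'K' (inner finally) → 'J' (try body, no exception) → 'S' (after the try/except). Output: AKJS

Answer: AKJS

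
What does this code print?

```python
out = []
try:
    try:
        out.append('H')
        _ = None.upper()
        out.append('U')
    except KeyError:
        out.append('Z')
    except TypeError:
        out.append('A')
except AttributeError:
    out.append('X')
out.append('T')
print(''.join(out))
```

Execution trace: 'H' (try body) → 'X' (outer except AttributeError) → 'T' (after the try/except). Output: HXT

Answer: HXT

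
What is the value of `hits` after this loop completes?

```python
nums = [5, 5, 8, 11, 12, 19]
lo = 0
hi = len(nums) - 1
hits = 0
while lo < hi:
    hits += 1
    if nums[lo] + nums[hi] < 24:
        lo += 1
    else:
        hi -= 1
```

Steps to find pair summing to 24
`hits` takes the values: 0 → 1 → 2 → 3 → 4 → 5

Answer: 5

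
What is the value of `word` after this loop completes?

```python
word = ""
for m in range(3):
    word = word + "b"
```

Repeat 'b' 3 times
`word` takes the values: "" → "b" → "bb" → "bbb"

Answer: "bbb"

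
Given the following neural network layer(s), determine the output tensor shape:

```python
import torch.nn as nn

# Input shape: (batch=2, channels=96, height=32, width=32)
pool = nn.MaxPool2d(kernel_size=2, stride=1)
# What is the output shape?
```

Input: (2, 96, 32, 32) -> Output: (2, 96, 31, 31)

Answer: (2, 96, 31, 31)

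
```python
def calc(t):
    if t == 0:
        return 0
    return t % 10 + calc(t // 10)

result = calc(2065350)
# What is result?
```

Sum of digits of 2065350: 0 + 5 + 3 + 5 + 6 + 0 + 2 = 21

Answer: 21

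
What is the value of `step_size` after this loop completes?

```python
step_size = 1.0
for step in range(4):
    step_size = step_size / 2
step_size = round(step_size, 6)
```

Halving LR 4 times: 1 / 2^4
`step_size` takes the values: 1.0 → 0.5 → 0.25 → 0.125 → 0.0625

Answer: 0.0625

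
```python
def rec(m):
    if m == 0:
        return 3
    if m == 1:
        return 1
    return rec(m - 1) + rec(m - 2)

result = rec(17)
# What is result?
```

Build up from base cases: rec(0)=3, rec(1)=1, rec(2)=4, rec(3)=5, rec(4)=9, rec(5)=14, rec(6)=23, ..., rec(17)=4558

Answer: 4558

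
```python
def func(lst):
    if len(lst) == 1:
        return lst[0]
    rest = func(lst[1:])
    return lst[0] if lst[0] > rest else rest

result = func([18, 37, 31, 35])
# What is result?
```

Recursive max over [18, 37, 31, 35] = 37

Answer: 37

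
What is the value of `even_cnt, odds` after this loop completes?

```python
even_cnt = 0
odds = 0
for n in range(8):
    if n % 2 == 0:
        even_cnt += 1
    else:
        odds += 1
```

Count evens and odds in range(8)
`even_cnt, odds` takes the values: (0, 0) → (1, 0) → (1, 1) → (2, 1) → (2, 2) → (3, 2) → (3, 3) → (4, 3) → (4, 4)

Answer: 4, 4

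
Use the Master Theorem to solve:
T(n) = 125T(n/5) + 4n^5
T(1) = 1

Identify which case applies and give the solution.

a=125, b=5, f(n)=4n^5. log_5(125) = 3. Since c=5 > 3 and the regularity condition holds (125(n/5)^5 = (125/5^5)n^5 with 125/5^5 < 1), Case 3 applies: T(n) = Θ(f(n)) = O(n^5).

Answer: O(n^5) - Case 3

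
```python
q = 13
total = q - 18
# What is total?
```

Trace:
`q = 13` → q = 13
`total = q - 18` → total = -5
So total = -5

Answer: -5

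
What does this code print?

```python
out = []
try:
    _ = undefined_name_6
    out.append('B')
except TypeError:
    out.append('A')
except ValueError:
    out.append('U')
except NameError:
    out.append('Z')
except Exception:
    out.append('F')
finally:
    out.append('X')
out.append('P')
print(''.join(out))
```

Execution trace: 'Z' (except NameError) → 'X' (finally) → 'P' (after the try/except). Output: ZXP

Answer: ZXP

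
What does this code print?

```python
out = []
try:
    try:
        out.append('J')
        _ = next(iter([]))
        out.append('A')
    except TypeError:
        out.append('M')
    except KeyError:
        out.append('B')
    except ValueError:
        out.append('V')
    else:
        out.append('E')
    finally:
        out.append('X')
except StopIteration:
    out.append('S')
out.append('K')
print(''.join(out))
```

Execution trace: 'J' (inner try body) → 'X' (inner finally) → 'S' (outer except StopIteration) → 'K' (after the try/except). Output: JXSK

Answer: JXSK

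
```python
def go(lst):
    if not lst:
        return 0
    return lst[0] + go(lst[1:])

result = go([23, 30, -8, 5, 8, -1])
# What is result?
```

23 + 30 + (-8) + 5 + 8 + (-1) + 0 = 57

Answer: 57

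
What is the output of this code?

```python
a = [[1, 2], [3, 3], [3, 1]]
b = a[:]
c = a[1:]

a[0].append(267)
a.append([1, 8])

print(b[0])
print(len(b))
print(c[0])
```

Key concept: slice with nested mutation.
Step by step:
`a = [[1, 2], [3, 3], [3, 1]]` → a = [[1, 2], [3, 3], [3, 1]]
`b = a[:]` → b = [[1, 2], [3, 3], [3, 1]]
`c = a[1:]` → c = [[3, 3], [3, 1]]
`a[0].append(267)` → a = [[1, 2, 267], [3, 3], [3, 1]]; b = [[1, 2, 267], [3, 3], [3, 1]]
`a.append([1, 8])` → a = [[1, 2, 267], [3, 3], [3, 1], [1, 8]]
`print(b[0])` → prints [1, 2, 267]
`print(len(b))` → prints 3
`print(c[0])` → prints [3, 3]

Answer:
[1, 2, 267]
3
[3, 3]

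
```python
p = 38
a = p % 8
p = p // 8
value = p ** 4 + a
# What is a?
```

Trace:
`p = 38` → p = 38
`a = p % 8` → a = 6
`p = p // 8` → p = 4
`value = p ** 4 + a` → value = 262
So a = 6

Answer: 6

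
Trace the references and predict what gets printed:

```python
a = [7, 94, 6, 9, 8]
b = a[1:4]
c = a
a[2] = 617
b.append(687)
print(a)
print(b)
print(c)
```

Key concept: slice vs alias.
Step by step:
`a = [7, 94, 6, 9, 8]` → a = [7, 94, 6, 9, 8]
`b = a[1:4]` → b = [94, 6, 9]
`c = a` → c = [7, 94, 6, 9, 8] (same object as a)
`a[2] = 617` → a = [7, 94, 617, 9, 8] (same object as c); c = [7, 94, 617, 9, 8] (same object as a)
`b.append(687)` → b = [94, 6, 9, 687]
`print(a)` → prints [7, 94, 617, 9, 8]
`print(b)` → prints [94, 6, 9, 687]
`print(c)` → prints [7, 94, 617, 9, 8]

Answer:
[7, 94, 617, 9, 8]
[94, 6, 9, 687]
[7, 94, 617, 9, 8]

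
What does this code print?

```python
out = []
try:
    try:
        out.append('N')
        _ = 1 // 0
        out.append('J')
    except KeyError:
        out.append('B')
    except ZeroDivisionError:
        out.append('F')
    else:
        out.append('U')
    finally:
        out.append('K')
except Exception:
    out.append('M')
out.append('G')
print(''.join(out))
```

Execution trace: 'N' (inner try body) → 'F' (inner except ZeroDivisionError) → 'K' (inner finally) → 'G' (after the try/except). Output: NFKG

Answer: NFKG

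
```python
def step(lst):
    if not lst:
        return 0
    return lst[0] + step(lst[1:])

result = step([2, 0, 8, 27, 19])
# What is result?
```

2 + 0 + 8 + 27 + 19 + 0 = 56

Answer: 56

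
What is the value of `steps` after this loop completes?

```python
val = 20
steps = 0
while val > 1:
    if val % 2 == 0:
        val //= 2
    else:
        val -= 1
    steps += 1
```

Steps to reduce 20 to 1
`steps` takes the values: 0 → 1 → 2 → 3 → 4 → 5

Answer: 5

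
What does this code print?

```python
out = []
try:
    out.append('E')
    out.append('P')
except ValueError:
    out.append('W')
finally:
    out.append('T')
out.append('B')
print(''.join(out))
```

Execution trace: 'E' (try body) → 'P' (try body, no exception) → 'T' (finally) → 'B' (after the try/except). Output: EPTB

Answer: EPTB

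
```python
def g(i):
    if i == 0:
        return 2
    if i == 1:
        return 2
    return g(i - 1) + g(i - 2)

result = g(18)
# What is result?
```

Build up from base cases: g(0)=2, g(1)=2, g(2)=4, g(3)=6, g(4)=10, g(5)=16, g(6)=26, ..., g(18)=8362

Answer: 8362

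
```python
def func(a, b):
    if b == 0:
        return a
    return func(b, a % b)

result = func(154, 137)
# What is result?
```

func(154, 137) -> func(137, 17) -> func(17, 1) -> func(1, 0) -> 1

Answer: 1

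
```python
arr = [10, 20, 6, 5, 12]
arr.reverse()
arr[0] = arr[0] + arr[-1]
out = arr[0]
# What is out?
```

Trace:
`arr = [10, 20, 6, 5, 12]` → arr = [10, 20, 6, 5, 12]
`arr.reverse()` → arr = [12, 5, 6, 20, 10]
`arr[0] = arr[0] + arr[-1]` → arr = [22, 5, 6, 20, 10]
`out = arr[0]` → out = 22
So out = 22

Answer: 22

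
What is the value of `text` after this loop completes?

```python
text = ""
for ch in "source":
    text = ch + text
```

Reverse 'source'
`text` takes the values: "" → "s" → "os" → "uos" → "ruos" → "cruos" → "ecruos"

Answer: "ecruos"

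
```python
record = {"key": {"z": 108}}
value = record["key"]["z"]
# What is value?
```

Trace:
`record = {"key": {"z": 108}}` → record = {'key': {'z': 108}}
`value = record["key"]["z"]` → value = 108
So value = 108

Answer: 108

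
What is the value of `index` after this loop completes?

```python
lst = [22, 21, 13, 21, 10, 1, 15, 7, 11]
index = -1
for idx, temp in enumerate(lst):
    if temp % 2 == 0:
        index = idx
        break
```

First even number index in [22, 21, 13, 21, 10, 1, 15, 7, 11]
`index` takes the values: -1 → 0

Answer: 0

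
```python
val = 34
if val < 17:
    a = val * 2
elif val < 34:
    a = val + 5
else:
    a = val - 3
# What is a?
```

Trace:
`val = 34` → val = 34
`if val < 17: ...` → val < 17 is False, val < 34 is False, take else branch → a = 31
So a = 31

Answer: 31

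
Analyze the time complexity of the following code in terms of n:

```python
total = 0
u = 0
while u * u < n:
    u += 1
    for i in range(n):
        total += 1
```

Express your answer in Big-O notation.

Each loop level contributes: √n × n. Multiplying the contributions gives O(n√n).

Answer: O(n√n)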